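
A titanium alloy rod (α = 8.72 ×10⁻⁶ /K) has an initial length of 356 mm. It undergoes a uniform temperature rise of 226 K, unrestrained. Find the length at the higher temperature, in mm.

ΔL = α·L₀·ΔT = 8.72×10⁻⁶ × 356 mm × 226.0 K = 0.702 mm.
L = L₀ + ΔL = 356 + 0.702 = 356.70 mm.

356.70 mm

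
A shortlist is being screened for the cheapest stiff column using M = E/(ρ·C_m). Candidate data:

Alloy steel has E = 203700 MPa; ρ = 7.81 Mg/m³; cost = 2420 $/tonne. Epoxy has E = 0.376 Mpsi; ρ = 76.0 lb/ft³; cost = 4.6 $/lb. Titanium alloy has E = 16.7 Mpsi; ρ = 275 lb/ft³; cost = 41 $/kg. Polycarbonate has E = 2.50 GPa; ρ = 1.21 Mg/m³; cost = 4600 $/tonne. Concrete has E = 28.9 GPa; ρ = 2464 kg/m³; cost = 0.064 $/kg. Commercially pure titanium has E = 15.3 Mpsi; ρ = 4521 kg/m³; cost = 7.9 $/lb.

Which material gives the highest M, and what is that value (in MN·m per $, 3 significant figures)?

concrete, M = 183 MN·m per $

Putting every candidate on a common basis:
  alloy steel: E = 203.7 GPa, ρ = 7810 kg/m³, cost = 2.420 $/kg
  epoxy: E = 2.592 GPa, ρ = 1217 kg/m³, cost = 10.14 $/kg
  titanium alloy: E = 115.1 GPa, ρ = 4405 kg/m³, cost = 41.00 $/kg
  polycarbonate: E = 2.500 GPa, ρ = 1210 kg/m³, cost = 4.600 $/kg
  concrete: E = 28.90 GPa, ρ = 2464 kg/m³, cost = 0.06400 $/kg
  commercially pure titanium: E = 105.5 GPa, ρ = 4521 kg/m³, cost = 17.42 $/kg
  concrete: M = 183 MN·m per $
  alloy steel: M = 10.8 MN·m per $
  commercially pure titanium: M = 1.34 MN·m per $
  titanium alloy: M = 0.638 MN·m per $
  polycarbonate: M = 0.449 MN·m per $
  epoxy: M = 0.210 MN·m per $
Highest index: concrete.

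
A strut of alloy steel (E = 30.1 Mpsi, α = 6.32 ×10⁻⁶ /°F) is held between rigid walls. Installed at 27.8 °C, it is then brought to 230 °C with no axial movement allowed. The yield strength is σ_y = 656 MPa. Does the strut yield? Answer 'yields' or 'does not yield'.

E = 30.1 Mpsi = 207.5 GPa.
α = 6.32×10⁻⁶/°F × 9/5 = 11.4×10⁻⁶/K.
ΔT = 202.2 K. Constrained thermal stress σ = E·α·ΔT = 207.5×10³ MPa × 11.4×10⁻⁶ × 202.2 = 477 MPa (compressive).
Compare to σ_y = 656 MPa: σ < σ_y, so it does not yield.

does not yield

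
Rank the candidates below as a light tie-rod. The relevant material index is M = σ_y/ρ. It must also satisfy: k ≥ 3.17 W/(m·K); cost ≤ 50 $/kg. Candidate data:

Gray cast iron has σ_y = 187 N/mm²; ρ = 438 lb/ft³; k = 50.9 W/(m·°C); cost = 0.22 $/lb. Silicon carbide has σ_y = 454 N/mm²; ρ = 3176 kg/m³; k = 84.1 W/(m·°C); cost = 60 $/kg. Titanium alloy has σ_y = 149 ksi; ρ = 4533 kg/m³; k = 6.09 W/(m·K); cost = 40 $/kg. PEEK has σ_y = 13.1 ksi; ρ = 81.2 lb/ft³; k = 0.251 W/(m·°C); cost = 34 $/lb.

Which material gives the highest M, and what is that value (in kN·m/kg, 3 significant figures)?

titanium alloy, M = 227 kN·m/kg

Screen on constraints: k ≥ 3.17 W/(m·K); cost ≤ 50 $/kg. Survivors: gray cast iron, titanium alloy.
Putting every candidate on a common basis:
  gray cast iron: σ_y = 187.0 MPa, ρ = 7016 kg/m³
  titanium alloy: σ_y = 1027 MPa, ρ = 4533 kg/m³
  titanium alloy: M = 227 kN·m/kg
  gray cast iron: M = 26.7 kN·m/kg
Titanium alloy has the largest M.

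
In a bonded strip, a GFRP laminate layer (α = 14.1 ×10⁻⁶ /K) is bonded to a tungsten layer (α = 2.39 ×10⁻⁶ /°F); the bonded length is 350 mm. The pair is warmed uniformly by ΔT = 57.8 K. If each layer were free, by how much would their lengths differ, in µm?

198 µm

tungsten: α = 2.39×10⁻⁶/°F × 9/5 = 4.30×10⁻⁶/K.
Δα = |14.1 − 4.30|×10⁻⁶/K = 9.80×10⁻⁶/K.
ΔL_mismatch = Δα·L·ΔT = 9.80×10⁻⁶ × 350.0 mm × 57.8 K = 198 µm.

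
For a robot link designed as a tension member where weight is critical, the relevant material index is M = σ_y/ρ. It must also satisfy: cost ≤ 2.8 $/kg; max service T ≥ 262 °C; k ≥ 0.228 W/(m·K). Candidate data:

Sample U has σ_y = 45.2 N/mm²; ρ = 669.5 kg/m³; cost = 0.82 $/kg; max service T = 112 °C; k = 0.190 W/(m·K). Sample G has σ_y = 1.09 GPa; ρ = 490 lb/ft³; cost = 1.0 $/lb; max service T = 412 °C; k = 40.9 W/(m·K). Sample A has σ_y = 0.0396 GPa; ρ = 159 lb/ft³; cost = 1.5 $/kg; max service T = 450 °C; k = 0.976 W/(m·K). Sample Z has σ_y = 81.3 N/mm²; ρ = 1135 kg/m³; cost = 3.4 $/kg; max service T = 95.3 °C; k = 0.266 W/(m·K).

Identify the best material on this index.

Screen on constraints: cost ≤ 2.8 $/kg; max service T ≥ 262 °C; k ≥ 0.228 W/(m·K). Survivors: sample G, sample A.
Normalizing units and computing the index:
  sample G: σ_y = 1090 MPa, ρ = 7849 kg/m³
  sample A: σ_y = 39.60 MPa, ρ = 2547 kg/m³
  sample G: M = 139 kN·m/kg
  sample A: M = 15.5 kN·m/kg
Sample G ranks first.

sample G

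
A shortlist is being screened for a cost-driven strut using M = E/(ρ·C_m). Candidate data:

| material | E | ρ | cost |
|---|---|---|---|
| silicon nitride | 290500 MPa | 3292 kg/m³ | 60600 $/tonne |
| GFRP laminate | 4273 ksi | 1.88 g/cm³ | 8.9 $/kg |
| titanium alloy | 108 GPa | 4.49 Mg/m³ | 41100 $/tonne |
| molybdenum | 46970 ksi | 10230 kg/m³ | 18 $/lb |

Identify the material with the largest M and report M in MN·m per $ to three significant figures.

After converting to SI:
  silicon nitride: E = 290.5 GPa, ρ = 3292 kg/m³, cost = 60.60 $/kg
  GFRP laminate: E = 29.46 GPa, ρ = 1880 kg/m³, cost = 8.900 $/kg
  titanium alloy: E = 108.0 GPa, ρ = 4490 kg/m³, cost = 41.10 $/kg
  molybdenum: E = 323.8 GPa, ρ = 10230 kg/m³, cost = 39.68 $/kg
  GFRP laminate: M = 1.76 MN·m per $
  silicon nitride: M = 1.46 MN·m per $
  molybdenum: M = 0.798 MN·m per $
  titanium alloy: M = 0.585 MN·m per $
GFRP laminate ranks first.

GFRP laminate, M = 1.76 MN·m per $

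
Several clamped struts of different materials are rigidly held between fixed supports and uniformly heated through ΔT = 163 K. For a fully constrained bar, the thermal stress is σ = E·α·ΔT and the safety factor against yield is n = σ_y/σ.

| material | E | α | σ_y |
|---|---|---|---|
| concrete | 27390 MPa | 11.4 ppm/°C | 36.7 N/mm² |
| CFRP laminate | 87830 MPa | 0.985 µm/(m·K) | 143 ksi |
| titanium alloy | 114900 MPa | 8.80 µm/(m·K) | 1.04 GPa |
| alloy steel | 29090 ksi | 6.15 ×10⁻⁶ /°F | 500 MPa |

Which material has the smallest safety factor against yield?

Converting E to GPa, α to ×10⁻⁶/K, σ_y to MPa, then σ and n for each:
  concrete: E = 27.39, α = 11.4, σ_y = 36.70 → σ = 50.9 MPa, n = 0.721
  CFRP laminate: E = 87.83, α = 0.985, σ_y = 986.0 → σ = 14.1 MPa, n = 69.9
  titanium alloy: E = 114.9, α = 8.80, σ_y = 1040 → σ = 165 MPa, n = 6.31
  alloy steel: E = 200.6, α = 11.1, σ_y = 500.0 → σ = 362 MPa, n = 1.38
Smallest n: concrete with n = 0.721.

concrete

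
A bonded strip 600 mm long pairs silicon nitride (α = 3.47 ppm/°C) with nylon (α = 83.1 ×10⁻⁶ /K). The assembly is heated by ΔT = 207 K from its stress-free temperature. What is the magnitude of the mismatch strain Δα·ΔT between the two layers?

Δα = |3.47 − 83.1|×10⁻⁶/K = 79.6×10⁻⁶/K.
Mismatch strain = Δα·ΔT = 79.6×10⁻⁶ × 207.0 = 0.0165.

0.0165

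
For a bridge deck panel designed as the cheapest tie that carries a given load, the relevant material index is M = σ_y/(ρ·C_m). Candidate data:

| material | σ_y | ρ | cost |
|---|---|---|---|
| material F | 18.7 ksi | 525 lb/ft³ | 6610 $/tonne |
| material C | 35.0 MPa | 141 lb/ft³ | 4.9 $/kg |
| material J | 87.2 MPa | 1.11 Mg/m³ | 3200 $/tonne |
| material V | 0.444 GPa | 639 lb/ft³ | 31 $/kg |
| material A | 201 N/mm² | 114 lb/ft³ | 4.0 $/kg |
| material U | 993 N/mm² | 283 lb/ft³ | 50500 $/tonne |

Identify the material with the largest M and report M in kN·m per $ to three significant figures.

material A, M = 27.5 kN·m per $

Putting every candidate on a common basis:
  material F: σ_y = 128.9 MPa, ρ = 8410 kg/m³, cost = 6.610 $/kg
  material C: σ_y = 35.00 MPa, ρ = 2259 kg/m³, cost = 4.900 $/kg
  material J: σ_y = 87.20 MPa, ρ = 1110 kg/m³, cost = 3.200 $/kg
  material V: σ_y = 444.0 MPa, ρ = 10240 kg/m³, cost = 31.00 $/kg
  material A: σ_y = 201.0 MPa, ρ = 1826 kg/m³, cost = 4.000 $/kg
  material U: σ_y = 993.0 MPa, ρ = 4533 kg/m³, cost = 50.50 $/kg
  material A: M = 27.5 kN·m per $
  material J: M = 24.5 kN·m per $
  material U: M = 4.34 kN·m per $
  material C: M = 3.16 kN·m per $
  material F: M = 2.32 kN·m per $
  material V: M = 1.40 kN·m per $
The maximum is for material A.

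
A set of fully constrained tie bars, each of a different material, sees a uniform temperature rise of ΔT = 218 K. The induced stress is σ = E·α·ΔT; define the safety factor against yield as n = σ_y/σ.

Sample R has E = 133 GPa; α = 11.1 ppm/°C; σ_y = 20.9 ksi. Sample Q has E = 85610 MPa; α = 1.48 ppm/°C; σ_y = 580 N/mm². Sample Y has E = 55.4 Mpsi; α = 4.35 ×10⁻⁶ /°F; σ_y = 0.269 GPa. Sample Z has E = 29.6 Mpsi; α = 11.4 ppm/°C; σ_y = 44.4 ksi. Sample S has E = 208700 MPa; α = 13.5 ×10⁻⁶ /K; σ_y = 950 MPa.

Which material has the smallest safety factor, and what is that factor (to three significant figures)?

sample Y, n = 0.413

In consistent units (E in GPa, α in ×10⁻⁶/K, σ_y in MPa):
  sample R: E = 133.0, α = 11.1, σ_y = 144.1 → σ = 322 MPa, n = 0.448
  sample Q: E = 85.61, α = 1.48, σ_y = 580.0 → σ = 27.6 MPa, n = 21.0
  sample Y: E = 382.0, α = 7.83, σ_y = 269.0 → σ = 652 MPa, n = 0.413
  sample Z: E = 204.1, α = 11.4, σ_y = 306.1 → σ = 507 MPa, n = 0.604
  sample S: E = 208.7, α = 13.5, σ_y = 950.0 → σ = 614 MPa, n = 1.55
Smallest n: sample Y with n = 0.413.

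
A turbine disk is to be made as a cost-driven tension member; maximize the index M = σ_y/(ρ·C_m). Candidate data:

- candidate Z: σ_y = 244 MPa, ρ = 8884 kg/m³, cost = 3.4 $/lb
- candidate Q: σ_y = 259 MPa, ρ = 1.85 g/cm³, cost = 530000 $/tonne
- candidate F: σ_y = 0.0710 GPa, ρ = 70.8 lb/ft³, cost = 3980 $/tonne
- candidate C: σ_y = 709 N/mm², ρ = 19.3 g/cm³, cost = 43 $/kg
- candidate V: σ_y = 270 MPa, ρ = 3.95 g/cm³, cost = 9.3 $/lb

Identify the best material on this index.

candidate F

Normalizing units and computing the index:
  candidate Z: σ_y = 244.0 MPa, ρ = 8884 kg/m³, cost = 7.496 $/kg
  candidate Q: σ_y = 259.0 MPa, ρ = 1850 kg/m³, cost = 530.0 $/kg
  candidate F: σ_y = 71.00 MPa, ρ = 1134 kg/m³, cost = 3.980 $/kg
  candidate C: σ_y = 709.0 MPa, ρ = 19300 kg/m³, cost = 43.00 $/kg
  candidate V: σ_y = 270.0 MPa, ρ = 3950 kg/m³, cost = 20.50 $/kg
  candidate F: M = 15.7 kN·m per $
  candidate Z: M = 3.66 kN·m per $
  candidate V: M = 3.33 kN·m per $
  candidate C: M = 0.854 kN·m per $
  candidate Q: M = 0.264 kN·m per $
The maximum is for candidate F.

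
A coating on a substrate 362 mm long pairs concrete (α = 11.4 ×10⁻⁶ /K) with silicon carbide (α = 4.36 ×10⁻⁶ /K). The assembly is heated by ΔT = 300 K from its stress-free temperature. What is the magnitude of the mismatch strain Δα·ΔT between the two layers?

2.11×10⁻³

Δα = |11.4 − 4.36|×10⁻⁶/K = 7.04×10⁻⁶/K.
Mismatch strain = Δα·ΔT = 7.04×10⁻⁶ × 300.0 = 2.11×10⁻³.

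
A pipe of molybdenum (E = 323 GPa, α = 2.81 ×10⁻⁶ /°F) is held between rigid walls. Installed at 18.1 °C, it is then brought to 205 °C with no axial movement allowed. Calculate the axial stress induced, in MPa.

305 MPa

α = 2.81×10⁻⁶/°F × 9/5 = 5.06×10⁻⁶/K.
ΔT = 186.9 K. Constrained thermal stress σ = E·α·ΔT = 323.0×10³ MPa × 5.06×10⁻⁶ × 186.9 = 305 MPa (compressive).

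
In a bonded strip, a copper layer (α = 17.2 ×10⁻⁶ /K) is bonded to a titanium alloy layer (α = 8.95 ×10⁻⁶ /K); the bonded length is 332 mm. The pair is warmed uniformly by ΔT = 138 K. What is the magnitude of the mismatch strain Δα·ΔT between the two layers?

Δα = |17.2 − 8.95|×10⁻⁶/K = 8.25×10⁻⁶/K.
Mismatch strain = Δα·ΔT = 8.25×10⁻⁶ × 138.0 = 1.14×10⁻³.

1.14×10⁻³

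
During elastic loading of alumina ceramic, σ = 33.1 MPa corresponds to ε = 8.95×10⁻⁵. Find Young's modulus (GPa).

E = σ/ε = 33.1 MPa / 8.95×10⁻⁵ = 369800 MPa = 370 GPa.

370 GPa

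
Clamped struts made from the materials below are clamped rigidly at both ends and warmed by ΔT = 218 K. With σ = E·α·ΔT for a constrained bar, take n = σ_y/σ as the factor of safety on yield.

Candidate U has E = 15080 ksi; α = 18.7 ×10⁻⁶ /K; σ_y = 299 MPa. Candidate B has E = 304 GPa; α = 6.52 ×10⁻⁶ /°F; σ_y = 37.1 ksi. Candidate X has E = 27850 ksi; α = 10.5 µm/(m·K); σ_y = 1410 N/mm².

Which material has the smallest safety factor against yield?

candidate B

Converting E to GPa, α to ×10⁻⁶/K, σ_y to MPa, then σ and n for each:
  candidate U: E = 104.0, α = 18.7, σ_y = 299.0 → σ = 424 MPa, n = 0.705
  candidate B: E = 304.0, α = 11.7, σ_y = 255.8 → σ = 778 MPa, n = 0.329
  candidate X: E = 192.0, α = 10.5, σ_y = 1410 → σ = 440 MPa, n = 3.21
Smallest n: candidate B with n = 0.329.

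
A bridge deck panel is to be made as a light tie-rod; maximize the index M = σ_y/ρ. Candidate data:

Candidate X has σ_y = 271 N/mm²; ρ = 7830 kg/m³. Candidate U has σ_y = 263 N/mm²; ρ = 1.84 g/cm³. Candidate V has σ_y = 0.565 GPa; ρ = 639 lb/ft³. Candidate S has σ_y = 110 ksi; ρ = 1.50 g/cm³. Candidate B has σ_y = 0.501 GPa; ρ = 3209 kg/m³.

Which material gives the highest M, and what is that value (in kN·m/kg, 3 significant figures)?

Putting every candidate on a common basis:
  candidate X: σ_y = 271.0 MPa, ρ = 7830 kg/m³
  candidate U: σ_y = 263.0 MPa, ρ = 1840 kg/m³
  candidate V: σ_y = 565.0 MPa, ρ = 10240 kg/m³
  candidate S: σ_y = 758.4 MPa, ρ = 1500 kg/m³
  candidate B: σ_y = 501.0 MPa, ρ = 3209 kg/m³
  candidate S: M = 506 kN·m/kg
  candidate B: M = 156 kN·m/kg
  candidate U: M = 143 kN·m/kg
  candidate V: M = 55.2 kN·m/kg
  candidate X: M = 34.6 kN·m/kg
Highest index: candidate S.

candidate S, M = 506 kN·m/kg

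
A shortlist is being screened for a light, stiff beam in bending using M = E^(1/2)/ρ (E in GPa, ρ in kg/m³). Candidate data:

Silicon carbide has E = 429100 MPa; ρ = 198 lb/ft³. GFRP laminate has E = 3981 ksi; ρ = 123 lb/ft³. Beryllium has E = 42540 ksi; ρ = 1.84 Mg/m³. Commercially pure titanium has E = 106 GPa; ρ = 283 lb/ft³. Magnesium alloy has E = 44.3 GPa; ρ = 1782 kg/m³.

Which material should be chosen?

In SI units:
  silicon carbide: E = 429.1 GPa, ρ = 3172 kg/m³
  GFRP laminate: E = 27.45 GPa, ρ = 1970 kg/m³
  beryllium: E = 293.3 GPa, ρ = 1840 kg/m³
  commercially pure titanium: E = 106.0 GPa, ρ = 4533 kg/m³
  magnesium alloy: E = 44.30 GPa, ρ = 1782 kg/m³
  beryllium: M = 9.31×10⁻³
  silicon carbide: M = 6.53×10⁻³
  magnesium alloy: M = 3.74×10⁻³
  GFRP laminate: M = 2.66×10⁻³
  commercially pure titanium: M = 2.27×10⁻³
Beryllium has the largest M.

beryllium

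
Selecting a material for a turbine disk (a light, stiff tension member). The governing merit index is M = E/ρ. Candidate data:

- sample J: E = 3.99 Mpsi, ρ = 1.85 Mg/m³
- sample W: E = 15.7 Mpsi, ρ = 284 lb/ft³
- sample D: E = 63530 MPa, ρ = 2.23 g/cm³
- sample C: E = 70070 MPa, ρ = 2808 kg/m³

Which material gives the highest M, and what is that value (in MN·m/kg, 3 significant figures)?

In SI units:
  sample J: E = 27.51 GPa, ρ = 1850 kg/m³
  sample W: E = 108.2 GPa, ρ = 4549 kg/m³
  sample D: E = 63.53 GPa, ρ = 2230 kg/m³
  sample C: E = 70.07 GPa, ρ = 2808 kg/m³
  sample D: M = 28.5 MN·m/kg
  sample C: M = 25.0 MN·m/kg
  sample W: M = 23.8 MN·m/kg
  sample J: M = 14.9 MN·m/kg
The maximum is for sample D.

sample D, M = 28.5 MN·m/kg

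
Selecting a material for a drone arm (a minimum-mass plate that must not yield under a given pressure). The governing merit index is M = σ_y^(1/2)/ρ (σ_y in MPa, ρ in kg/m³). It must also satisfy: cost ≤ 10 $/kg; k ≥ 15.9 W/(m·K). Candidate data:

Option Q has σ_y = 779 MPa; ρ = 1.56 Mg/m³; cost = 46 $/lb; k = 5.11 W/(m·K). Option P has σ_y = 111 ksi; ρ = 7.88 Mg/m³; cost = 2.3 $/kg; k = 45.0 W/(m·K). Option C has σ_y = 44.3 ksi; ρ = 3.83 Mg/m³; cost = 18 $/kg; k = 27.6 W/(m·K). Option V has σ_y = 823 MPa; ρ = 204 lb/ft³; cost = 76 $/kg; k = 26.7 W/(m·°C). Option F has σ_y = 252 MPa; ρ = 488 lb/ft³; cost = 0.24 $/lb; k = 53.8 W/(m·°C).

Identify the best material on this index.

option P

Screen on constraints: cost ≤ 10 $/kg; k ≥ 15.9 W/(m·K). Survivors: option P, option F.
Convert each candidate to consistent units, then evaluate M:
  option P: σ_y = 765.3 MPa, ρ = 7880 kg/m³
  option F: σ_y = 252.0 MPa, ρ = 7817 kg/m³
  option P: M = 3.51×10⁻³
  option F: M = 2.03×10⁻³
Option P ranks first.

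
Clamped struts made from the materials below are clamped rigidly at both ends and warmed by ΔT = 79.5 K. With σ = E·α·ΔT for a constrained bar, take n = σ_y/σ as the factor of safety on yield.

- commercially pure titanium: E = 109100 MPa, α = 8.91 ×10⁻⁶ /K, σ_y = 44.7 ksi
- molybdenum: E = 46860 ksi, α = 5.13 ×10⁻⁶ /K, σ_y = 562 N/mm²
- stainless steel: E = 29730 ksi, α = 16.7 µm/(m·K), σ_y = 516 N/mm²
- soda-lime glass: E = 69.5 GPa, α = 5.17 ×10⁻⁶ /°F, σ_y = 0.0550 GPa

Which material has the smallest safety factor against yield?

soda-lime glass

Per material, after unit conversion:
  commercially pure titanium: E = 109.1, α = 8.91, σ_y = 308.2 → σ = 77.3 MPa, n = 3.99
  molybdenum: E = 323.1, α = 5.13, σ_y = 562.0 → σ = 132 MPa, n = 4.27
  stainless steel: E = 205.0, α = 16.7, σ_y = 516.0 → σ = 272 MPa, n = 1.90
  soda-lime glass: E = 69.50, α = 9.31, σ_y = 55.00 → σ = 51.4 MPa, n = 1.07
Smallest n: soda-lime glass with n = 1.07.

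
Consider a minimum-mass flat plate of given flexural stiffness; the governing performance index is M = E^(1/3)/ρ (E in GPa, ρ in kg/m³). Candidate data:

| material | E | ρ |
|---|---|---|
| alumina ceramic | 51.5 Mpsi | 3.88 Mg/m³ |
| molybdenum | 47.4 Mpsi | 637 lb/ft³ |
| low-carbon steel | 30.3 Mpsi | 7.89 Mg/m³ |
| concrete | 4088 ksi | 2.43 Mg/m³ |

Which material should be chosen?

alumina ceramic

Convert each candidate to consistent units, then evaluate M:
  alumina ceramic: E = 355.1 GPa, ρ = 3880 kg/m³
  molybdenum: E = 326.8 GPa, ρ = 10200 kg/m³
  low-carbon steel: E = 208.9 GPa, ρ = 7890 kg/m³
  concrete: E = 28.19 GPa, ρ = 2430 kg/m³
  alumina ceramic: M = 1.83×10⁻³
  concrete: M = 1.25×10⁻³
  low-carbon steel: M = 0.752×10⁻³
  molybdenum: M = 0.675×10⁻³
Alumina ceramic ranks first.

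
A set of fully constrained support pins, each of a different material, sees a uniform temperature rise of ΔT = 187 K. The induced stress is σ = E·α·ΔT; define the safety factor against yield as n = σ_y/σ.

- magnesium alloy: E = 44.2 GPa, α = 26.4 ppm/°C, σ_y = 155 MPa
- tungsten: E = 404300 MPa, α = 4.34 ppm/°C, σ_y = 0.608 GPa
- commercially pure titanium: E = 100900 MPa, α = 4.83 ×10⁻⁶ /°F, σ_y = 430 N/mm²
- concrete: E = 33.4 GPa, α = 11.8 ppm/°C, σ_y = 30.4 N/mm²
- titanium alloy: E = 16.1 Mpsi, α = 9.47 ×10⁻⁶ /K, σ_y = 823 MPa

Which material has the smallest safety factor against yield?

Converting E to GPa, α to ×10⁻⁶/K, σ_y to MPa, then σ and n for each:
  magnesium alloy: E = 44.20, α = 26.4, σ_y = 155.0 → σ = 218 MPa, n = 0.710
  tungsten: E = 404.3, α = 4.34, σ_y = 608.0 → σ = 328 MPa, n = 1.85
  commercially pure titanium: E = 100.9, α = 8.69, σ_y = 430.0 → σ = 164 MPa, n = 2.62
  concrete: E = 33.40, α = 11.8, σ_y = 30.40 → σ = 73.7 MPa, n = 0.412
  titanium alloy: E = 111.0, α = 9.47, σ_y = 823.0 → σ = 197 MPa, n = 4.19
Concrete has the lowest safety factor, n = 0.412.

concrete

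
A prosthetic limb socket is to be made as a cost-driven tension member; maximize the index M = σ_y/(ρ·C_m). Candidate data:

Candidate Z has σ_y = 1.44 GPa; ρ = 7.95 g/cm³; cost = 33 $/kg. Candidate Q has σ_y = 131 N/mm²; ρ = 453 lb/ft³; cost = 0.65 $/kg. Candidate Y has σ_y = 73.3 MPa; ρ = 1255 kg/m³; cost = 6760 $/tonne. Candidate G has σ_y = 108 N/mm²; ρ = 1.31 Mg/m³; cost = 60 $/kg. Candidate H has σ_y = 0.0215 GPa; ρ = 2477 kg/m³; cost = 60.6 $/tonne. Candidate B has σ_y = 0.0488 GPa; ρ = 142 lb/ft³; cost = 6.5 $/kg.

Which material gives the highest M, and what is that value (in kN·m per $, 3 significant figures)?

candidate H, M = 143 kN·m per $

Putting every candidate on a common basis:
  candidate Z: σ_y = 1440 MPa, ρ = 7950 kg/m³, cost = 33.00 $/kg
  candidate Q: σ_y = 131.0 MPa, ρ = 7256 kg/m³, cost = 0.6500 $/kg
  candidate Y: σ_y = 73.30 MPa, ρ = 1255 kg/m³, cost = 6.760 $/kg
  candidate G: σ_y = 108.0 MPa, ρ = 1310 kg/m³, cost = 60.00 $/kg
  candidate H: σ_y = 21.50 MPa, ρ = 2477 kg/m³, cost = 0.06060 $/kg
  candidate B: σ_y = 48.80 MPa, ρ = 2275 kg/m³, cost = 6.500 $/kg
  candidate H: M = 143 kN·m per $
  candidate Q: M = 27.8 kN·m per $
  candidate Y: M = 8.64 kN·m per $
  candidate Z: M = 5.49 kN·m per $
  candidate B: M = 3.30 kN·m per $
  candidate G: M = 1.37 kN·m per $
Candidate H ranks first.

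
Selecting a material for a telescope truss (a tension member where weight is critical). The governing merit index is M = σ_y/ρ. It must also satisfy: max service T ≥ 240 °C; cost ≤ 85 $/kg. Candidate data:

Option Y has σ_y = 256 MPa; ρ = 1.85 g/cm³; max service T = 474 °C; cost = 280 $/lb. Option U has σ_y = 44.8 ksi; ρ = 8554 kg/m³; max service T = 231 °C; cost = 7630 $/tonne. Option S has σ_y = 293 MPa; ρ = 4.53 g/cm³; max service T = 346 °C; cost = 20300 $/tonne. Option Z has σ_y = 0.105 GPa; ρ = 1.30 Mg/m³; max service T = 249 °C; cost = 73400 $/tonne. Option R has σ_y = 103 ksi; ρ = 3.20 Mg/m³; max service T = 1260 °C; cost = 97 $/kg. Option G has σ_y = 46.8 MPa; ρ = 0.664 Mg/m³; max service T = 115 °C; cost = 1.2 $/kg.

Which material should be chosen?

Screen on constraints: max service T ≥ 240 °C; cost ≤ 85 $/kg. Survivors: option S, option Z.
Putting every candidate on a common basis:
  option S: σ_y = 293.0 MPa, ρ = 4530 kg/m³
  option Z: σ_y = 105.0 MPa, ρ = 1300 kg/m³
  option Z: M = 80.8 kN·m/kg
  option S: M = 64.7 kN·m/kg
The maximum is for option Z.

option Z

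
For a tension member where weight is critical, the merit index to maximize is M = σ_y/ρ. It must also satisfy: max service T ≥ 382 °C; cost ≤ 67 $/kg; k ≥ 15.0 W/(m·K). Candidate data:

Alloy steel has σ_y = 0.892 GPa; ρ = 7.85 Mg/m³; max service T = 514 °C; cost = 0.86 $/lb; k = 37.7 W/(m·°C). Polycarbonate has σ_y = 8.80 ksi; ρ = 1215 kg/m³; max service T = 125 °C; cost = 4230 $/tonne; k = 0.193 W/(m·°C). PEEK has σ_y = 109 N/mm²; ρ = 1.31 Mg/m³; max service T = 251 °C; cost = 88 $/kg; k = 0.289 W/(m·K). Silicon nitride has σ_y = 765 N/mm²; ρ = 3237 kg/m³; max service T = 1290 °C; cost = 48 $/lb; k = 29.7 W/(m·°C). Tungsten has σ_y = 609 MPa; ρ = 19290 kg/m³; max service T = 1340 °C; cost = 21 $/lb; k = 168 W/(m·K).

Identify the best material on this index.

alloy steel

Screen on constraints: max service T ≥ 382 °C; cost ≤ 67 $/kg; k ≥ 15.0 W/(m·K). Survivors: alloy steel, tungsten.
Normalizing units and computing the index:
  alloy steel: σ_y = 892.0 MPa, ρ = 7850 kg/m³
  tungsten: σ_y = 609.0 MPa, ρ = 19290 kg/m³
  alloy steel: M = 114 kN·m/kg
  tungsten: M = 31.6 kN·m/kg
The maximum is for alloy steel.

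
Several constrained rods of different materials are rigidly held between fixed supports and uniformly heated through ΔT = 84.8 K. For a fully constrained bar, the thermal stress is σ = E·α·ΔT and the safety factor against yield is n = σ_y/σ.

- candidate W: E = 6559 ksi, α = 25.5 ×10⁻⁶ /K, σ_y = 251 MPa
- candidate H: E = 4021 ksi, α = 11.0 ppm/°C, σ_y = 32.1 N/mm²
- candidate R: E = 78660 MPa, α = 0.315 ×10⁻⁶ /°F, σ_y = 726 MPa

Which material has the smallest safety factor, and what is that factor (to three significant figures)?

With everything in SI (GPa, ×10⁻⁶/K, MPa):
  candidate W: E = 45.22, α = 25.5, σ_y = 251.0 → σ = 97.8 MPa, n = 2.57
  candidate H: E = 27.72, α = 11.0, σ_y = 32.10 → σ = 25.9 MPa, n = 1.24
  candidate R: E = 78.66, α = 0.567, σ_y = 726.0 → σ = 3.78 MPa, n = 192
The minimum is candidate H at n = 1.24.

candidate H, n = 1.24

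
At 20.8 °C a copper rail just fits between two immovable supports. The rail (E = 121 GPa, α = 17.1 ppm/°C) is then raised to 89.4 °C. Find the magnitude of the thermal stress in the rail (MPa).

142 MPa

ΔT = 68.60 K. Constrained thermal stress σ = E·α·ΔT = 121.0×10³ MPa × 17.1×10⁻⁶ × 68.60 = 142 MPa (compressive).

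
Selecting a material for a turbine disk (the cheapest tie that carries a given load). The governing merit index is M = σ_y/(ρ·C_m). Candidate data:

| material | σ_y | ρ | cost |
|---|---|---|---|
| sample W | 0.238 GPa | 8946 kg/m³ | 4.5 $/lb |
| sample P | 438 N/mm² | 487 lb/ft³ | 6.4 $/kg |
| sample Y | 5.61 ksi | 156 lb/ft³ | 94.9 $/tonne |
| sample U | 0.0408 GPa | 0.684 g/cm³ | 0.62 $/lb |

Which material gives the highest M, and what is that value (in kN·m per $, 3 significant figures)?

Normalizing units and computing the index:
  sample W: σ_y = 238.0 MPa, ρ = 8946 kg/m³, cost = 9.921 $/kg
  sample P: σ_y = 438.0 MPa, ρ = 7801 kg/m³, cost = 6.400 $/kg
  sample Y: σ_y = 38.68 MPa, ρ = 2499 kg/m³, cost = 0.09490 $/kg
  sample U: σ_y = 40.80 MPa, ρ = 684.0 kg/m³, cost = 1.367 $/kg
  sample Y: M = 163 kN·m per $
  sample U: M = 43.6 kN·m per $
  sample P: M = 8.77 kN·m per $
  sample W: M = 2.68 kN·m per $
The maximum is for sample Y.

sample Y, M = 163 kN·m per $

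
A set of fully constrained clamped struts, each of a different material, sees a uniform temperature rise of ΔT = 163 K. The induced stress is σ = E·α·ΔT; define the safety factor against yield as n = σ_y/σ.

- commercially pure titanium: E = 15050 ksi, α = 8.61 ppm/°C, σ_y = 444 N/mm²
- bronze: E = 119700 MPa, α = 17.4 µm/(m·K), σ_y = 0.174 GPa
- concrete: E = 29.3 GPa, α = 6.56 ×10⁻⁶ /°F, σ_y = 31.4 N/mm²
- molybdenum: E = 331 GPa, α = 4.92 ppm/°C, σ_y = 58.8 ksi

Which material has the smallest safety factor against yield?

Per material, after unit conversion:
  commercially pure titanium: E = 103.8, α = 8.61, σ_y = 444.0 → σ = 146 MPa, n = 3.05
  bronze: E = 119.7, α = 17.4, σ_y = 174.0 → σ = 339 MPa, n = 0.513
  concrete: E = 29.30, α = 11.8, σ_y = 31.40 → σ = 56.4 MPa, n = 0.557
  molybdenum: E = 331.0, α = 4.92, σ_y = 405.4 → σ = 265 MPa, n = 1.53
Bronze has the lowest safety factor, n = 0.513.

bronze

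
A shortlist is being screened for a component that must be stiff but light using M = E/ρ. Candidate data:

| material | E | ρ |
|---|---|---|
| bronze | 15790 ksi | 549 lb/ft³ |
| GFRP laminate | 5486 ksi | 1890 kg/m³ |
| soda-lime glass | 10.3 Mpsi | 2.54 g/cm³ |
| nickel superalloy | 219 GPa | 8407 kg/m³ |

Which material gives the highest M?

Convert each candidate to consistent units, then evaluate M:
  bronze: E = 108.9 GPa, ρ = 8794 kg/m³
  GFRP laminate: E = 37.82 GPa, ρ = 1890 kg/m³
  soda-lime glass: E = 71.02 GPa, ρ = 2540 kg/m³
  nickel superalloy: E = 219.0 GPa, ρ = 8407 kg/m³
  soda-lime glass: M = 28.0 MN·m/kg
  nickel superalloy: M = 26.0 MN·m/kg
  GFRP laminate: M = 20.0 MN·m/kg
  bronze: M = 12.4 MN·m/kg
Soda-lime glass ranks first.

soda-lime glass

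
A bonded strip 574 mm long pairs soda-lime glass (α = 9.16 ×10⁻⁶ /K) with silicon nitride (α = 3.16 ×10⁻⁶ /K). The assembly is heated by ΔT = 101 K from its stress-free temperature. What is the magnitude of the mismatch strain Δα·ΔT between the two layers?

Δα = |9.16 − 3.16|×10⁻⁶/K = 6.00×10⁻⁶/K.
Mismatch strain = Δα·ΔT = 6.00×10⁻⁶ × 101.0 = 6.06×10⁻⁴.

6.06×10⁻⁴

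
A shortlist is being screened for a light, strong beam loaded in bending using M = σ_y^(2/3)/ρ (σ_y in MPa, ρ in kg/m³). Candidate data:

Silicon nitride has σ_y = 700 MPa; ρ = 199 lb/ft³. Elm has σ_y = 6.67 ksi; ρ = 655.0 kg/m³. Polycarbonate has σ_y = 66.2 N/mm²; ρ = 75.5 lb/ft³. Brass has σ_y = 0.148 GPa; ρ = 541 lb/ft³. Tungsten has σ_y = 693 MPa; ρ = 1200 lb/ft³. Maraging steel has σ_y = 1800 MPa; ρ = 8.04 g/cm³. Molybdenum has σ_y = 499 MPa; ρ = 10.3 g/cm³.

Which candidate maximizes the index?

After converting to SI:
  silicon nitride: σ_y = 700.0 MPa, ρ = 3188 kg/m³
  elm: σ_y = 45.99 MPa, ρ = 655.0 kg/m³
  polycarbonate: σ_y = 66.20 MPa, ρ = 1209 kg/m³
  brass: σ_y = 148.0 MPa, ρ = 8666 kg/m³
  tungsten: σ_y = 693.0 MPa, ρ = 19220 kg/m³
  maraging steel: σ_y = 1800 MPa, ρ = 8040 kg/m³
  molybdenum: σ_y = 499.0 MPa, ρ = 10300 kg/m³
  silicon nitride: M = 24.7×10⁻³
  elm: M = 19.6×10⁻³
  maraging steel: M = 18.4×10⁻³
  polycarbonate: M = 13.5×10⁻³
  molybdenum: M = 6.11×10⁻³
  tungsten: M = 4.07×10⁻³
  brass: M = 3.23×10⁻³
Silicon nitride ranks first.

silicon nitride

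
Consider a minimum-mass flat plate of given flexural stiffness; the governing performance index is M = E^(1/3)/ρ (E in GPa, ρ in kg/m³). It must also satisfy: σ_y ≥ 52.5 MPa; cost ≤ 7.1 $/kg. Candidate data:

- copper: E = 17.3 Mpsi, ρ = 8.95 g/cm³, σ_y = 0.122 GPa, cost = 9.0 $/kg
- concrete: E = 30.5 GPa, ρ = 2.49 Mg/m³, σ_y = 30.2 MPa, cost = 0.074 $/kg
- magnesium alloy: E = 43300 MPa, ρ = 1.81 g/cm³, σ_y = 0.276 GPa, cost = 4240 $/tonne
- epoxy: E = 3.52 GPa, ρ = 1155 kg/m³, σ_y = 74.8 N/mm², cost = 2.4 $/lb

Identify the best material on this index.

Screen on constraints: σ_y ≥ 52.5 MPa; cost ≤ 7.1 $/kg. Survivors: magnesium alloy, epoxy.
Normalizing units and computing the index:
  magnesium alloy: E = 43.30 GPa, ρ = 1810 kg/m³
  epoxy: E = 3.520 GPa, ρ = 1155 kg/m³
  magnesium alloy: M = 1.94×10⁻³
  epoxy: M = 1.32×10⁻³
Magnesium alloy has the largest M.

magnesium alloy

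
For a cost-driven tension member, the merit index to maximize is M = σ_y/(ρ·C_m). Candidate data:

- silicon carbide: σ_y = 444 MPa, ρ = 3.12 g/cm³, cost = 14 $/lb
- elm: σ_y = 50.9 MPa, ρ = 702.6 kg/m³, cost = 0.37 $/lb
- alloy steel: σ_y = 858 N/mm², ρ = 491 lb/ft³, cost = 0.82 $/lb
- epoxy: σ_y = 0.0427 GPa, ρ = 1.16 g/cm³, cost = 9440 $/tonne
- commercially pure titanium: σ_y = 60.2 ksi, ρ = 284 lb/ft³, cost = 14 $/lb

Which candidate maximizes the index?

elm

Normalizing units and computing the index:
  silicon carbide: σ_y = 444.0 MPa, ρ = 3120 kg/m³, cost = 30.86 $/kg
  elm: σ_y = 50.90 MPa, ρ = 702.6 kg/m³, cost = 0.8157 $/kg
  alloy steel: σ_y = 858.0 MPa, ρ = 7865 kg/m³, cost = 1.808 $/kg
  epoxy: σ_y = 42.70 MPa, ρ = 1160 kg/m³, cost = 9.440 $/kg
  commercially pure titanium: σ_y = 415.1 MPa, ρ = 4549 kg/m³, cost = 30.86 $/kg
  elm: M = 88.8 kN·m per $
  alloy steel: M = 60.3 kN·m per $
  silicon carbide: M = 4.61 kN·m per $
  epoxy: M = 3.90 kN·m per $
  commercially pure titanium: M = 2.96 kN·m per $
Highest index: elm.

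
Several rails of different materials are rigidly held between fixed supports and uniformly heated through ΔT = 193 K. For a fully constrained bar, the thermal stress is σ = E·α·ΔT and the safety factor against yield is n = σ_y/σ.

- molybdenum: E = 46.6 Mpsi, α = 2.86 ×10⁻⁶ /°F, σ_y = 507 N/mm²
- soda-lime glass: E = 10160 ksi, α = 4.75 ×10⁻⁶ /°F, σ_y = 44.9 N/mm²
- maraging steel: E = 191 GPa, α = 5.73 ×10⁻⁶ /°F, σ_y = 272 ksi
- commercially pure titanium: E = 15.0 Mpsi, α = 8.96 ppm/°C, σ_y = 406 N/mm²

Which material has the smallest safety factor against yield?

In consistent units (E in GPa, α in ×10⁻⁶/K, σ_y in MPa):
  molybdenum: E = 321.3, α = 5.15, σ_y = 507.0 → σ = 319 MPa, n = 1.59
  soda-lime glass: E = 70.05, α = 8.55, σ_y = 44.90 → σ = 116 MPa, n = 0.388
  maraging steel: E = 191.0, α = 10.3, σ_y = 1875 → σ = 380 MPa, n = 4.93
  commercially pure titanium: E = 103.4, α = 8.96, σ_y = 406.0 → σ = 179 MPa, n = 2.27
The minimum is soda-lime glass at n = 0.388.

soda-lime glass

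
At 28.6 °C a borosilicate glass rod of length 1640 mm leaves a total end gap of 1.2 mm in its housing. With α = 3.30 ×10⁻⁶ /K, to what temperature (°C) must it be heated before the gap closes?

250 °C

α·L₀·ΔT = 1.2 mm ⇒ ΔT = 1.2 / (3.30×10⁻⁶ × 1640.0) = 221.7 K.
T = 28.6 + 221.7 = 250.3 °C.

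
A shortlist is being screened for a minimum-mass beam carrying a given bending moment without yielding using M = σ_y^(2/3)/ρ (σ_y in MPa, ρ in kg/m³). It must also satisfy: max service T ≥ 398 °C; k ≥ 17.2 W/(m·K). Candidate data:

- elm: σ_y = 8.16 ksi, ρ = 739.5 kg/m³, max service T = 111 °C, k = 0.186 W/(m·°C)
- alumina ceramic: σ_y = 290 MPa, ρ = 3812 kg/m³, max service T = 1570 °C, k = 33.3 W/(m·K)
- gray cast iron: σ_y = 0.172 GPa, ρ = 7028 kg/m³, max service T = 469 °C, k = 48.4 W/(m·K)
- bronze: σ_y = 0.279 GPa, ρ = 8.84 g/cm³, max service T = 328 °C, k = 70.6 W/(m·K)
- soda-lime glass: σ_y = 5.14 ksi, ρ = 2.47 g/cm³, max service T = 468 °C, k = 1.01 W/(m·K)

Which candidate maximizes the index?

Screen on constraints: max service T ≥ 398 °C; k ≥ 17.2 W/(m·K). Survivors: alumina ceramic, gray cast iron.
Normalizing units and computing the index:
  alumina ceramic: σ_y = 290.0 MPa, ρ = 3812 kg/m³
  gray cast iron: σ_y = 172.0 MPa, ρ = 7028 kg/m³
  alumina ceramic: M = 11.5×10⁻³
  gray cast iron: M = 4.40×10⁻³
Alumina ceramic has the largest M.

alumina ceramic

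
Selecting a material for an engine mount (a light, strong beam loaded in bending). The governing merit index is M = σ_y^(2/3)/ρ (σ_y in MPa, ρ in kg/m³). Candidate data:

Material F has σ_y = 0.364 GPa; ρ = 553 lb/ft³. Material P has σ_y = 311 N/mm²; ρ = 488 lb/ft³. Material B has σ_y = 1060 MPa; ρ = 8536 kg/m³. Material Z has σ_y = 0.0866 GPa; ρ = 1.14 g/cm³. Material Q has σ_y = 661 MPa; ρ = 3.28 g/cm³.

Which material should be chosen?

Convert each candidate to consistent units, then evaluate M:
  material F: σ_y = 364.0 MPa, ρ = 8858 kg/m³
  material P: σ_y = 311.0 MPa, ρ = 7817 kg/m³
  material B: σ_y = 1060 MPa, ρ = 8536 kg/m³
  material Z: σ_y = 86.60 MPa, ρ = 1140 kg/m³
  material Q: σ_y = 661.0 MPa, ρ = 3280 kg/m³
  material Q: M = 23.1×10⁻³
  material Z: M = 17.2×10⁻³
  material B: M = 12.2×10⁻³
  material P: M = 5.87×10⁻³
  material F: M = 5.76×10⁻³
Material Q ranks first.

material Q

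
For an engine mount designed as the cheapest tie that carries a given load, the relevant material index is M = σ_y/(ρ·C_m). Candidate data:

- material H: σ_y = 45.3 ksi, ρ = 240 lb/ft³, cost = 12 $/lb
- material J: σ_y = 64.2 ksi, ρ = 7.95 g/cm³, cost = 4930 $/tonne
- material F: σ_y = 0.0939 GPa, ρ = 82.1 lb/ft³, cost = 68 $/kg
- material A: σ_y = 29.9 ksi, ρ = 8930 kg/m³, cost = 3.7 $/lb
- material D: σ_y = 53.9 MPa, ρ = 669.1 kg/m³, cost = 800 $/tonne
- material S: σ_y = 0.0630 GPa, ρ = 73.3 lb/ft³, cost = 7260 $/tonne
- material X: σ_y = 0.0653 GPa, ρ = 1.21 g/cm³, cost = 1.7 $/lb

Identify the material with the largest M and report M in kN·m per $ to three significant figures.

material D, M = 101 kN·m per $

Putting every candidate on a common basis:
  material H: σ_y = 312.3 MPa, ρ = 3844 kg/m³, cost = 26.46 $/kg
  material J: σ_y = 442.6 MPa, ρ = 7950 kg/m³, cost = 4.930 $/kg
  material F: σ_y = 93.90 MPa, ρ = 1315 kg/m³, cost = 68.00 $/kg
  material A: σ_y = 206.2 MPa, ρ = 8930 kg/m³, cost = 8.157 $/kg
  material D: σ_y = 53.90 MPa, ρ = 669.1 kg/m³, cost = 0.8000 $/kg
  material S: σ_y = 63.00 MPa, ρ = 1174 kg/m³, cost = 7.260 $/kg
  material X: σ_y = 65.30 MPa, ρ = 1210 kg/m³, cost = 3.748 $/kg
  material D: M = 101 kN·m per $
  material X: M = 14.4 kN·m per $
  material J: M = 11.3 kN·m per $
  material S: M = 7.39 kN·m per $
  material H: M = 3.07 kN·m per $
  material A: M = 2.83 kN·m per $
  material F: M = 1.05 kN·m per $
The maximum is for material D.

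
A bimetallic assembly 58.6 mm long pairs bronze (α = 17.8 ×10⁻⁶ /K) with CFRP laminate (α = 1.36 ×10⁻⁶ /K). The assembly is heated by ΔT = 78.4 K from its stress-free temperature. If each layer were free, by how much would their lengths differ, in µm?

75.5 µm

Δα = |17.8 − 1.36|×10⁻⁶/K = 16.4×10⁻⁶/K.
ΔL_mismatch = Δα·L·ΔT = 16.4×10⁻⁶ × 58.6 mm × 78.4 K = 75.5 µm.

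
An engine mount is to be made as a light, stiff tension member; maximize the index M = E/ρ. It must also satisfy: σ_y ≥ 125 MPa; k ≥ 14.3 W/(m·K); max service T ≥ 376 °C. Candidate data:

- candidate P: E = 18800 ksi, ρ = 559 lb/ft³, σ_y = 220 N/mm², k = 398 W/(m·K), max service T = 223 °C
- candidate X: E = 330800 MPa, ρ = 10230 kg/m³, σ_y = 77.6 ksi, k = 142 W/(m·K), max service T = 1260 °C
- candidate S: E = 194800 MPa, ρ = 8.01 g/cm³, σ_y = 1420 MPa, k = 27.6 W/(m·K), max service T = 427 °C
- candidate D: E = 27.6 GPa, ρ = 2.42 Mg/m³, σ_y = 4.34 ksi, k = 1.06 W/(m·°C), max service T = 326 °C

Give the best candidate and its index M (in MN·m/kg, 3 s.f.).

Screen on constraints: σ_y ≥ 125 MPa; k ≥ 14.3 W/(m·K); max service T ≥ 376 °C. Survivors: candidate X, candidate S.
After converting to SI:
  candidate X: E = 330.8 GPa, ρ = 10230 kg/m³
  candidate S: E = 194.8 GPa, ρ = 8010 kg/m³
  candidate X: M = 32.3 MN·m/kg
  candidate S: M = 24.3 MN·m/kg
Candidate X ranks first.

candidate X, M = 32.3 MN·m/kg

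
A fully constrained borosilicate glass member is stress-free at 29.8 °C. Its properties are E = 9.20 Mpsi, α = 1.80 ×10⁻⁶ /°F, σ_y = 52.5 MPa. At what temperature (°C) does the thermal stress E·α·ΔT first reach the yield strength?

E = 9.20 Mpsi = 63.43 GPa.
α = 1.80×10⁻⁶/°F × 9/5 = 3.24×10⁻⁶/K.
E·α·ΔT = 52.50 MPa ⇒ ΔT = 52.50 / (63.43×10³ × 3.24×10⁻⁶) = 255.5 K.
T = 29.8 + 255.5 = 285.3 °C.

285 °C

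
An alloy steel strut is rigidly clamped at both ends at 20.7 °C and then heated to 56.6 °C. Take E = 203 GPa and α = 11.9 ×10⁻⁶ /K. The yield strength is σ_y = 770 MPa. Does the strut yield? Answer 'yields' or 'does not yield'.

ΔT = 35.90 K. Constrained thermal stress σ = E·α·ΔT = 203.0×10³ MPa × 11.9×10⁻⁶ × 35.90 = 86.7 MPa (compressive).
Compare to σ_y = 770 MPa: σ < σ_y, so it does not yield.

does not yield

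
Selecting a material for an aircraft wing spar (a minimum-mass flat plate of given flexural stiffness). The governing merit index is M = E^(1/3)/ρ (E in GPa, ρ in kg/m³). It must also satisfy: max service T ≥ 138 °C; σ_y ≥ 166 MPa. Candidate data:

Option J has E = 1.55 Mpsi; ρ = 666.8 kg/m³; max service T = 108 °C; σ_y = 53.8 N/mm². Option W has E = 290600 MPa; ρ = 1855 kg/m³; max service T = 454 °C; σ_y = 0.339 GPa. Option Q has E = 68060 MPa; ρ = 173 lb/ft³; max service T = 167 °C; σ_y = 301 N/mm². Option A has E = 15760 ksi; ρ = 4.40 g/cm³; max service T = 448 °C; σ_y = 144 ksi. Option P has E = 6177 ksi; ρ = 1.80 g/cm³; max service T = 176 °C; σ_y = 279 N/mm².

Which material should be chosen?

option W

Screen on constraints: max service T ≥ 138 °C; σ_y ≥ 166 MPa. Survivors: option W, option Q, option A, option P.
Putting every candidate on a common basis:
  option W: E = 290.6 GPa, ρ = 1855 kg/m³
  option Q: E = 68.06 GPa, ρ = 2771 kg/m³
  option A: E = 108.7 GPa, ρ = 4400 kg/m³
  option P: E = 42.59 GPa, ρ = 1800 kg/m³
  option W: M = 3.57×10⁻³
  option P: M = 1.94×10⁻³
  option Q: M = 1.47×10⁻³
  option A: M = 1.08×10⁻³
Highest index: option W.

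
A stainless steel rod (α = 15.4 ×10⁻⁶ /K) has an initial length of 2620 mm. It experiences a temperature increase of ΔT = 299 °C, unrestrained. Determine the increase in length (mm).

12.1 mm

ΔL = α·L₀·ΔT = 15.4×10⁻⁶ × 2620 mm × 299.0 K = 12.1 mm.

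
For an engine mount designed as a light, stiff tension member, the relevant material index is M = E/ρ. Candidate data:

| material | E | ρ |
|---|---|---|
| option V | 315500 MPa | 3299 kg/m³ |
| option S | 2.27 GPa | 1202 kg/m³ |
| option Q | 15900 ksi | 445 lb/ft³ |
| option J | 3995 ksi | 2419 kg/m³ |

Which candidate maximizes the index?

option V

Convert each candidate to consistent units, then evaluate M:
  option V: E = 315.5 GPa, ρ = 3299 kg/m³
  option S: E = 2.270 GPa, ρ = 1202 kg/m³
  option Q: E = 109.6 GPa, ρ = 7128 kg/m³
  option J: E = 27.54 GPa, ρ = 2419 kg/m³
  option V: M = 95.6 MN·m/kg
  option Q: M = 15.4 MN·m/kg
  option J: M = 11.4 MN·m/kg
  option S: M = 1.89 MN·m/kg
Option V has the largest M.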